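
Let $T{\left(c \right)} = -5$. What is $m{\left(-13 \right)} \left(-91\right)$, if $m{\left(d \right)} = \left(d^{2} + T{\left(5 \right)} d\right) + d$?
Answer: $-20111$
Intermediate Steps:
$m{\left(d \right)} = d^{2} - 4 d$ ($m{\left(d \right)} = \left(d^{2} - 5 d\right) + d = d^{2} - 4 d$)
$m{\left(-13 \right)} \left(-91\right) = - 13 \left(-4 - 13\right) \left(-91\right) = \left(-13\right) \left(-17\right) \left(-91\right) = 221 \left(-91\right) = -20111$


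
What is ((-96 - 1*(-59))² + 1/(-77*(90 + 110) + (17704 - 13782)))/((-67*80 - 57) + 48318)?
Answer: 15713381/492417678 ≈ 0.031911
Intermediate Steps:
((-96 - 1*(-59))² + 1/(-77*(90 + 110) + (17704 - 13782)))/((-67*80 - 57) + 48318) = ((-96 + 59)² + 1/(-77*200 + 3922))/((-5360 - 57) + 48318) = ((-37)² + 1/(-15400 + 3922))/(-5417 + 48318) = (1369 + 1/(-11478))/42901 = (1369 - 1/11478)*(1/42901) = (15713381/11478)*(1/42901) = 15713381/492417678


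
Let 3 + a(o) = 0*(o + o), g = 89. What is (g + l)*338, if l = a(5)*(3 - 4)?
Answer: 31096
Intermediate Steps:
a(o) = -3 (a(o) = -3 + 0*(o + o) = -3 + 0*(2*o) = -3 + 0 = -3)
l = 3 (l = -3*(3 - 4) = -3*(-1) = 3)
(g + l)*338 = (89 + 3)*338 = 92*338 = 31096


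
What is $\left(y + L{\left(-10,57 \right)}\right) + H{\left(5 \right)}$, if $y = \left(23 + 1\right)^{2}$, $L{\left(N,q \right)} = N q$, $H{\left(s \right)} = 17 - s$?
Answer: $18$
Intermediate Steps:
$y = 576$ ($y = 24^{2} = 576$)
$\left(y + L{\left(-10,57 \right)}\right) + H{\left(5 \right)} = \left(576 - 570\right) + \left(17 - 5\right) = 6 + 12 = 18$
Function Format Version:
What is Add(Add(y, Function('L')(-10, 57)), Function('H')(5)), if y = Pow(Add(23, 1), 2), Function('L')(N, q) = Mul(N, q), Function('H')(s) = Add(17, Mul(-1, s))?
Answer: 18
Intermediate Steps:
y = 576 (y = Pow(24, 2) = 576)
Add(Add(y, Function('L')(-10, 57)), Function('H')(5)) = Add(Add(576, Mul(-10, 57)), Add(17, Mul(-1, 5))) = Add(Add(576, -570), Add(17, -5)) = Add(6, 12) = 18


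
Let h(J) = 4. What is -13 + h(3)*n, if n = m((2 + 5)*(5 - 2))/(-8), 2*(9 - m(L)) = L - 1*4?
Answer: -53/4 ≈ -13.250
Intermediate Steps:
m(L) = 11 - L/2 (m(L) = 9 - (L - 1*4)/2 = 9 - (L - 4)/2 = 9 - (-4 + L)/2 = 9 + (2 - L/2) = 11 - L/2)
n = -1/16 (n = (11 - (2 + 5)*(5 - 2)/2)/(-8) = (11 - 7*3/2)*(-⅛) = (11 - ½*21)*(-⅛) = (11 - 21/2)*(-⅛) = (½)*(-⅛) = -1/16 ≈ -0.062500)
-13 + h(3)*n = -13 + 4*(-1/16) = -13 - ¼ = -53/4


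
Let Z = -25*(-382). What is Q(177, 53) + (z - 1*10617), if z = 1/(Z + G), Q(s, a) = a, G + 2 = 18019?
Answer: -291217787/27567 ≈ -10564.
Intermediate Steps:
G = 18017 (G = -2 + 18019 = 18017)
Z = 9550
z = 1/27567 (z = 1/(9550 + 18017) = 1/27567 ≈ 3.6275e-5)
Q(177, 53) + (z - 1*10617) = 53 + (1/27567 - 1*10617) = 53 + (1/27567 - 10617) = 53 - 292678838/27567 = -291217787/27567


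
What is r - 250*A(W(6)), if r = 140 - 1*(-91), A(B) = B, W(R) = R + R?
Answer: -2769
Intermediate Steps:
W(R) = 2*R
r = 231 (r = 140 + 91 = 231)
r - 250*A(W(6)) = 231 - 500*6 = 231 - 250*12 = 231 - 3000 = -2769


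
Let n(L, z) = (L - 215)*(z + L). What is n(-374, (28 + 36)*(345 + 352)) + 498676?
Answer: -25555150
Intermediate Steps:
n(L, z) = (-215 + L)*(L + z)
n(-374, (28 + 36)*(345 + 352)) + 498676 = ((-374)² - 215*(-374) - 215*(28 + 36)*(345 + 352) - 374*(28 + 36)*(345 + 352)) + 498676 = (139876 + 80410 - 13760*697 - 23936*697) + 498676 = (139876 + 80410 - 215*44608 - 374*44608) + 498676 = (139876 + 80410 - 9590720 - 16683392) + 498676 = -26053826 + 498676 = -25555150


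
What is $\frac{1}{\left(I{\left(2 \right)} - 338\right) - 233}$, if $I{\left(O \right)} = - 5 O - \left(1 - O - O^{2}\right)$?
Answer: $- \frac{1}{576} \approx -0.0017361$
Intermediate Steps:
$I{\left(O \right)} = -1 + O^{2} - 4 O$ ($I{\left(O \right)} = - 5 O - \left(1 - O - O^{2}\right) = - 5 O + \left(-1 + O + O^{2}\right) = -1 + O^{2} - 4 O$)
$\frac{1}{\left(I{\left(2 \right)} - 338\right) - 233} = \frac{1}{\left(\left(-1 + 2^{2} - 8\right) - 338\right) - 233} = \frac{1}{\left(\left(-1 + 4 - 8\right) - 338\right) - 233} = \frac{1}{\left(-5 - 338\right) - 233} = \frac{1}{-343 - 233} = \frac{1}{-576} = - \frac{1}{576}$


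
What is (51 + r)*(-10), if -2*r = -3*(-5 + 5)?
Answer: -510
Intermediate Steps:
r = 0 (r = -(-3)*(-5 + 5)/2 = -(-3)*0/2 = -½*0 = 0)
(51 + r)*(-10) = (51 + 0)*(-10) = 51*(-10) = -510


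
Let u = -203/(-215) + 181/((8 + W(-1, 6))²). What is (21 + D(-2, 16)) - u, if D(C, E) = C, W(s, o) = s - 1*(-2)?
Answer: 275527/17415 ≈ 15.821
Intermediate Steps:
W(s, o) = 2 + s (W(s, o) = s + 2 = 2 + s)
u = 55358/17415 (u = -203/(-215) + 181/((8 + (2 - 1))²) = -203*(-1/215) + 181/((8 + 1)²) = 203/215 + 181/(9²) = 203/215 + 181/81 = 55358/17415 ≈ 3.1788)
(21 + D(-2, 16)) - u = (21 - 2) - 1*55358/17415 = 19 - 55358/17415 = 275527/17415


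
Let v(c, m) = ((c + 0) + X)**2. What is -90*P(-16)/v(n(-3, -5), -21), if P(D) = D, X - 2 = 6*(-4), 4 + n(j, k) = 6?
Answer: 18/5 ≈ 3.6000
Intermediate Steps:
n(j, k) = 2 (n(j, k) = -4 + 6 = 2)
X = -22 (X = 2 + 6*(-4) = 2 - 24 = -22)
v(c, m) = (-22 + c)**2 (v(c, m) = ((c + 0) - 22)**2 = (c - 22)**2 = (-22 + c)**2)
-90*P(-16)/v(n(-3, -5), -21) = -90*(-16/(-22 + 2)**2) = -90/((-20)**2*(-1/16)) = -90/(400*(-1/16)) = -90/(-25) = -90*(-1/25) = 18/5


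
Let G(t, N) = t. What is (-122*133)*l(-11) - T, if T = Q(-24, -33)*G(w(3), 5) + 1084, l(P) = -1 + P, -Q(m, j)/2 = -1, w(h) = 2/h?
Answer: 580880/3 ≈ 1.9363e+5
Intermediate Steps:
Q(m, j) = 2 (Q(m, j) = -2*(-1) = 2)
T = 3256/3 (T = 2*(2/3) + 1084 = 2*(2*(⅓)) + 1084 = 2*(⅔) + 1084 = 4/3 + 1084 = 3256/3 ≈ 1085.3)
(-122*133)*l(-11) - T = (-122*133)*(-1 - 11) - 1*3256/3 = -16226*(-12) - 3256/3 = 194712 - 3256/3 = 580880/3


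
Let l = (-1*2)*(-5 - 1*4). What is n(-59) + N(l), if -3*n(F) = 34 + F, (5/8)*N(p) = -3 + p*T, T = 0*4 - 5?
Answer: -2107/15 ≈ -140.47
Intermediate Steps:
l = 18 (l = -2*(-5 - 4) = -2*(-9) = 18)
T = -5 (T = 0 - 5 = -5)
N(p) = -24/5 - 8*p (N(p) = 8*(-3 + p*(-5))/5 = 8*(-3 - 5*p)/5 = -24/5 - 8*p)
n(F) = -34/3 - F/3 (n(F) = -(34 + F)/3 = -34/3 - F/3)
n(-59) + N(l) = (-34/3 - ⅓*(-59)) + (-24/5 - 8*18) = (-34/3 + 59/3) + (-24/5 - 144) = 25/3 - 744/5 = -2107/15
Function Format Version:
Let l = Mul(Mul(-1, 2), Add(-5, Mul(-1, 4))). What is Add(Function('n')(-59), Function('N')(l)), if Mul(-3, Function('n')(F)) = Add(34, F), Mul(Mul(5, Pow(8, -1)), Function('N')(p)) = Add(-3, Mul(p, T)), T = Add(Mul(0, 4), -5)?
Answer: Rational(-2107, 15) ≈ -140.47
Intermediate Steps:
l = 18 (l = Mul(-2, Add(-5, -4)) = Mul(-2, -9) = 18)
T = -5 (T = Add(0, -5) = -5)
Function('N')(p) = Add(Rational(-24, 5), Mul(-8, p)) (Function('N')(p) = Mul(Rational(8, 5), Add(-3, Mul(p, -5))) = Mul(Rational(8, 5), Add(-3, Mul(-5, p))) = Add(Rational(-24, 5), Mul(-8, p)))
Function('n')(F) = Add(Rational(-34, 3), Mul(Rational(-1, 3), F)) (Function('n')(F) = Mul(Rational(-1, 3), Add(34, F)) = Add(Rational(-34, 3), Mul(Rational(-1, 3), F)))
Add(Function('n')(-59), Function('N')(l)) = Add(Add(Rational(-34, 3), Mul(Rational(-1, 3), -59)), Add(Rational(-24, 5), Mul(-8, 18))) = Add(Add(Rational(-34, 3), Rational(59, 3)), Add(Rational(-24, 5), -144)) = Add(Rational(25, 3), Rational(-744, 5)) = Rational(-2107, 15)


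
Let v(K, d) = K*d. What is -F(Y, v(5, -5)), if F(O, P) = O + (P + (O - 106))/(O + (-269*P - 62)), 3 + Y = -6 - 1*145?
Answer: 1002671/6509 ≈ 154.04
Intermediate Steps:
Y = -154 (Y = -3 + (-6 - 1*145) = -3 + (-6 - 145) = -3 - 151 = -154)
F(O, P) = O + (-106 + O + P)/(-62 + O - 269*P) (F(O, P) = O + (P + (-106 + O))/(O + (-62 - 269*P)) = O + (-106 + O + P)/(-62 + O - 269*P))
-F(Y, v(5, -5)) = -(106 - 5*(-5) - 1*(-154)² + 61*(-154) + 269*(-154)*(5*(-5)))/(62 - 1*(-154) + 269*(5*(-5))) = -(106 - 1*(-25) - 1*23716 - 9394 + 269*(-154)*(-25))/(62 + 154 + 269*(-25)) = -(106 + 25 - 23716 - 9394 + 1035650)/(62 + 154 - 6725) = -1002671/(-6509) = -(-1)*1002671/6509 = -1*(-1002671/6509) = 1002671/6509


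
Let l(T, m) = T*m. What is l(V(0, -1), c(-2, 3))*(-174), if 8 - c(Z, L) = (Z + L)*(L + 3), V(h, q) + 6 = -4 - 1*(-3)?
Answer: 2436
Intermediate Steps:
V(h, q) = -7 (V(h, q) = -6 + (-4 - 1*(-3)) = -6 + (-4 + 3) = -6 - 1 = -7)
c(Z, L) = 8 - (3 + L)*(L + Z) (c(Z, L) = 8 - (Z + L)*(L + 3) = 8 - (L + Z)*(3 + L) = 8 - (3 + L)*(L + Z))
l(V(0, -1), c(-2, 3))*(-174) = -7*(8 - 1*3² - 3*3 - 3*(-2) - 1*3*(-2))*(-174) = -7*(8 - 1*9 - 9 + 6 + 6)*(-174) = -7*(8 - 9 - 9 + 6 + 6)*(-174) = -7*2*(-174) = -14*(-174) = 2436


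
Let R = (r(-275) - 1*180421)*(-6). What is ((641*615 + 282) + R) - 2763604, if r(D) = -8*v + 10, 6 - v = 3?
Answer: -1286497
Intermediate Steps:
v = 3 (v = 6 - 1*3 = 6 - 3 = 3)
r(D) = -14 (r(D) = -8*3 + 10 = -24 + 10 = -14)
R = 1082610 (R = (-14 - 1*180421)*(-6) = (-14 - 180421)*(-6) = -180435*(-6) = 1082610)
((641*615 + 282) + R) - 2763604 = ((641*615 + 282) + 1082610) - 2763604 = ((394215 + 282) + 1082610) - 2763604 = (394497 + 1082610) - 2763604 = 1477107 - 2763604 = -1286497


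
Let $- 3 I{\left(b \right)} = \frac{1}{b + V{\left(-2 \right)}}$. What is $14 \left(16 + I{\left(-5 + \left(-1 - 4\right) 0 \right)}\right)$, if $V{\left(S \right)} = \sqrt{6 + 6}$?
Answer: $\frac{8806}{39} + \frac{28 \sqrt{3}}{39} \approx 227.04$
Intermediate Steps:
$V{\left(S \right)} = 2 \sqrt{3}$ ($V{\left(S \right)} = \sqrt{12} = 2 \sqrt{3}$)
$I{\left(b \right)} = - \frac{1}{3 \left(b + 2 \sqrt{3}\right)}$
$14 \left(16 + I{\left(-5 + \left(-1 - 4\right) 0 \right)}\right) = 14 \left(16 - \frac{1}{3 \left(-5 + \left(-1 - 4\right) 0\right) + 6 \sqrt{3}}\right) = 14 \left(16 - \frac{1}{3 \left(-5 - 0\right) + 6 \sqrt{3}}\right) = 14 \left(16 - \frac{1}{3 \left(-5 + 0\right) + 6 \sqrt{3}}\right) = 14 \left(16 - \frac{1}{3 \left(-5\right) + 6 \sqrt{3}}\right) = 14 \left(16 - \frac{1}{-15 + 6 \sqrt{3}}\right) = 224 - \frac{14}{-15 + 6 \sqrt{3}}$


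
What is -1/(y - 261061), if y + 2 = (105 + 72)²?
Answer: 1/229734 ≈ 4.3529e-6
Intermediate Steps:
y = 31327 (y = -2 + (105 + 72)² = -2 + 177² = -2 + 31329 = 31327)
-1/(y - 261061) = -1/(31327 - 261061) = -1/(-229734) = -1*(-1/229734) = 1/229734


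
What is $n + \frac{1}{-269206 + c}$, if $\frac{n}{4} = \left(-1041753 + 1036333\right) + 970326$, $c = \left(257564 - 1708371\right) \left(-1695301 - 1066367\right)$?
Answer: $\frac{15464150908647376881}{4006646996870} \approx 3.8596 \cdot 10^{6}$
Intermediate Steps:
$c = 4006647266076$ ($c = \left(-1450807\right) \left(-2761668\right) = 4006647266076$)
$n = 3859624$ ($n = 4 \left(\left(-1041753 + 1036333\right) + 970326\right) = 4 \left(-5420 + 970326\right) = 4 \cdot 964906 = 3859624$)
$n + \frac{1}{-269206 + c} = 3859624 + \frac{1}{-269206 + 4006647266076} = 3859624 + \frac{1}{4006646996870} = \frac{15464150908647376881}{4006646996870}$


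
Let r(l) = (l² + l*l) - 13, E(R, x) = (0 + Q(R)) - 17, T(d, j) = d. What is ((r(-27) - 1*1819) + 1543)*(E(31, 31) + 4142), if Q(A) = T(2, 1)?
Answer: 4824463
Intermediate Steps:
Q(A) = 2
E(R, x) = -15 (E(R, x) = (0 + 2) - 17 = 2 - 17 = -15)
r(l) = -13 + 2*l² (r(l) = (l² + l²) - 13 = 2*l² - 13 = -13 + 2*l²)
((r(-27) - 1*1819) + 1543)*(E(31, 31) + 4142) = (((-13 + 2*(-27)²) - 1*1819) + 1543)*(-15 + 4142) = (((-13 + 2*729) - 1819) + 1543)*4127 = (((-13 + 1458) - 1819) + 1543)*4127 = ((1445 - 1819) + 1543)*4127 = (-374 + 1543)*4127 = 1169*4127 = 4824463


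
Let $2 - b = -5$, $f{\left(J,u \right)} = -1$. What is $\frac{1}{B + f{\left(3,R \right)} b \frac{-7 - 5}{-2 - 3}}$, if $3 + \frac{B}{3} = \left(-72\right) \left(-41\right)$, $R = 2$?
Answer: $\frac{5}{44151} \approx 0.00011325$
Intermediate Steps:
$b = 7$ ($b = 2 - -5 = 2 + 5 = 7$)
$B = 8847$ ($B = -9 + 3 \left(\left(-72\right) \left(-41\right)\right) = -9 + 3 \cdot 2952 = -9 + 8856 = 8847$)
$\frac{1}{B + f{\left(3,R \right)} b \frac{-7 - 5}{-2 - 3}} = \frac{1}{8847 + \left(-1\right) 7 \frac{-7 - 5}{-2 - 3}} = \frac{1}{8847 - 7 \left(- \frac{12}{-5}\right)} = \frac{1}{8847 - 7 \left(\left(-12\right) \left(- \frac{1}{5}\right)\right)} = \frac{1}{8847 - \frac{84}{5}} = \frac{1}{\frac{44151}{5}} = \frac{5}{44151}$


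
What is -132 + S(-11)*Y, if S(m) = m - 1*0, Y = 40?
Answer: -572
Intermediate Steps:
S(m) = m (S(m) = m + 0 = m)
-132 + S(-11)*Y = -132 - 11*40 = -132 - 440 = -572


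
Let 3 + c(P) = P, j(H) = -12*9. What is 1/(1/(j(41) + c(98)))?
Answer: -13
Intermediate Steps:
j(H) = -108
c(P) = -3 + P
1/(1/(j(41) + c(98))) = 1/(1/(-108 + (-3 + 98))) = 1/(1/(-108 + 95)) = 1/(1/(-13)) = 1/(-1/13) = -13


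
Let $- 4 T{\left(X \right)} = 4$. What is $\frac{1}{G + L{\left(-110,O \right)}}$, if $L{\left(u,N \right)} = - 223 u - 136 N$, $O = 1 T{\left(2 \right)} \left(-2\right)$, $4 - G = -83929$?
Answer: $\frac{1}{108191} \approx 9.2429 \cdot 10^{-6}$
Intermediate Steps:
$G = 83933$ ($G = 4 - -83929 = 4 + 83929 = 83933$)
$T{\left(X \right)} = -1$ ($T{\left(X \right)} = \left(- \frac{1}{4}\right) 4 = -1$)
$O = 2$ ($O = 1 \left(-1\right) \left(-2\right) = \left(-1\right) \left(-2\right) = 2$)
$\frac{1}{G + L{\left(-110,O \right)}} = \frac{1}{83933 - -24258} = \frac{1}{83933 + \left(24530 - 272\right)} = \frac{1}{83933 + 24258} = \frac{1}{108191}$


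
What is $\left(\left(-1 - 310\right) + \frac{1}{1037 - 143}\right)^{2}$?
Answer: $\frac{77302349089}{799236} \approx 96720.0$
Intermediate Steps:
$\left(\left(-1 - 310\right) + \frac{1}{1037 - 143}\right)^{2} = \left(-311 + \frac{1}{894}\right)^{2} = \left(- \frac{278033}{894}\right)^{2} = \frac{77302349089}{799236}$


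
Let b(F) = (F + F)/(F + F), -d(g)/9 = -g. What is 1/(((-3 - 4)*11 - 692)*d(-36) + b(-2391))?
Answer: 1/249157 ≈ 4.0135e-6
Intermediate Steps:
d(g) = 9*g (d(g) = -(-9)*g = 9*g)
b(F) = 1 (b(F) = (2*F)/((2*F)) = (2*F)*(1/(2*F)) = 1)
1/(((-3 - 4)*11 - 692)*d(-36) + b(-2391)) = 1/(((-3 - 4)*11 - 692)*(9*(-36)) + 1) = 1/((-7*11 - 692)*(-324) + 1) = 1/((-77 - 692)*(-324) + 1) = 1/(-769*(-324) + 1) = 1/(249156 + 1) = 1/249157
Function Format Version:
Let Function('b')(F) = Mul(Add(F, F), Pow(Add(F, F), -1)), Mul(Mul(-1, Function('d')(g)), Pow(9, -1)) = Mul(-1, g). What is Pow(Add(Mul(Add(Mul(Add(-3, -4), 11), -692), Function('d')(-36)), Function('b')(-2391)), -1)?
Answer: Rational(1, 249157) ≈ 4.0135e-6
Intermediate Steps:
Function('d')(g) = Mul(9, g) (Function('d')(g) = Mul(-9, Mul(-1, g)) = Mul(9, g))
Function('b')(F) = 1 (Function('b')(F) = Mul(Mul(2, F), Pow(Mul(2, F), -1)) = Mul(Mul(2, F), Mul(Rational(1, 2), Pow(F, -1))) = 1)
Pow(Add(Mul(Add(Mul(Add(-3, -4), 11), -692), Function('d')(-36)), Function('b')(-2391)), -1) = Pow(Add(Mul(Add(Mul(Add(-3, -4), 11), -692), Mul(9, -36)), 1), -1) = Pow(Add(Mul(Add(Mul(-7, 11), -692), -324), 1), -1) = Pow(Add(Mul(Add(-77, -692), -324), 1), -1) = Pow(Add(Mul(-769, -324), 1), -1) = Pow(Add(249156, 1), -1) = Pow(249157, -1) = Rational(1, 249157)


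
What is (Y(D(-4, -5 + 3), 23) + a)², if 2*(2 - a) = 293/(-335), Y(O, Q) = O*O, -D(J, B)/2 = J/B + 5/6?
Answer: 43400138929/36360900 ≈ 1193.6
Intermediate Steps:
D(J, B) = -5/3 - 2*J/B (D(J, B) = -2*(J/B + 5/6) = -2*(J/B + 5*(⅙)) = -2*(J/B + ⅚) = -2*(⅚ + J/B) = -5/3 - 2*J/B)
Y(O, Q) = O²
a = 1633/670 (a = 2 - 293/(2*(-335)) = 2 - 293*(-1)/(2*335) = 2 - ½*(-293/335) = 2 + 293/670 = 1633/670 ≈ 2.4373)
(Y(D(-4, -5 + 3), 23) + a)² = ((-5/3 - 2*(-4)/(-5 + 3))² + 1633/670)² = ((-5/3 - 2*(-4)/(-2))² + 1633/670)² = ((-5/3 - 2*(-4)*(-½))² + 1633/670)² = ((-5/3 - 4)² + 1633/670)² = ((-17/3)² + 1633/670)² = (289/9 + 1633/670)² = (208327/6030)² = 43400138929/36360900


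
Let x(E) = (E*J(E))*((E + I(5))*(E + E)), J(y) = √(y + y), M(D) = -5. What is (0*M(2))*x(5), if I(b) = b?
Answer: 0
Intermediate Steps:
J(y) = √2*√y (J(y) = √(2*y) = √2*√y)
x(E) = 2*√2*E^(5/2)*(5 + E) (x(E) = (E*(√2*√E))*((E + 5)*(E + E)) = (√2*E^(3/2))*((5 + E)*(2*E)) = (√2*E^(3/2))*(2*E*(5 + E)) = 2*√2*E^(5/2)*(5 + E))
(0*M(2))*x(5) = (0*(-5))*(2*√2*5^(5/2)*(5 + 5)) = 0*(2*√2*(25*√5)*10) = 0*(500*√10) = 0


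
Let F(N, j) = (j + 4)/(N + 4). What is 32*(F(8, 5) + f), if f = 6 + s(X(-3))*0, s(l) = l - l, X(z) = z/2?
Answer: 216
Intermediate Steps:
X(z) = z/2 (X(z) = z*(1/2) = z/2)
s(l) = 0
F(N, j) = (4 + j)/(4 + N)
f = 6 (f = 6 + 0*0 = 6 + 0 = 6)
32*(F(8, 5) + f) = 32*((4 + 5)/(4 + 8) + 6) = 32*(9/12 + 6) = 32*((1/12)*9 + 6) = 32*(3/4 + 6) = 32*(27/4) = 216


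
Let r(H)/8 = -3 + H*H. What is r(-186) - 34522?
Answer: 242222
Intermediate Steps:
r(H) = -24 + 8*H² (r(H) = 8*(-3 + H*H) = 8*(-3 + H²) = -24 + 8*H²)
r(-186) - 34522 = (-24 + 8*(-186)²) - 34522 = (-24 + 8*34596) - 34522 = (-24 + 276768) - 34522 = 276744 - 34522 = 242222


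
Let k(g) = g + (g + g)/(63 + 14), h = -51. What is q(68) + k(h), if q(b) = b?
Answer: 1207/77 ≈ 15.675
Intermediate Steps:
k(g) = 79*g/77 (k(g) = g + (2*g)/77 = g + (2*g)*(1/77) = g + 2*g/77 = 79*g/77)
q(68) + k(h) = 68 + (79/77)*(-51) = 68 - 4029/77 = 1207/77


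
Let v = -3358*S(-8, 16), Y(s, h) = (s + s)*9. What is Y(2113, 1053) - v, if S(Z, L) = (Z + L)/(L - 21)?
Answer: 163306/5 ≈ 32661.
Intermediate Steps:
Y(s, h) = 18*s (Y(s, h) = (2*s)*9 = 18*s)
S(Z, L) = (L + Z)/(-21 + L)
v = 26864/5 (v = -3358*(16 - 8)/(-21 + 16) = -3358*8/(-5) = -(-3358)*8/5 = -3358*(-8/5) = 26864/5 ≈ 5372.8)
Y(2113, 1053) - v = 18*2113 - 1*26864/5 = 38034 - 26864/5 = 163306/5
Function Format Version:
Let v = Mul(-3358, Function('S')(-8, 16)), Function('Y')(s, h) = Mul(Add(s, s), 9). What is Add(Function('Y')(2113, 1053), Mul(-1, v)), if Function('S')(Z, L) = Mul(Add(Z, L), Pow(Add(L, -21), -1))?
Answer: Rational(163306, 5) ≈ 32661.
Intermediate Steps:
Function('Y')(s, h) = Mul(18, s) (Function('Y')(s, h) = Mul(Mul(2, s), 9) = Mul(18, s))
Function('S')(Z, L) = Mul(Pow(Add(-21, L), -1), Add(L, Z)) (Function('S')(Z, L) = Mul(Add(L, Z), Pow(Add(-21, L), -1)) = Mul(Pow(Add(-21, L), -1), Add(L, Z)))
v = Rational(26864, 5) (v = Mul(-3358, Mul(Pow(Add(-21, 16), -1), Add(16, -8))) = Mul(-3358, Mul(Pow(-5, -1), 8)) = Mul(-3358, Mul(Rational(-1, 5), 8)) = Mul(-3358, Rational(-8, 5)) = Rational(26864, 5) ≈ 5372.8)
Add(Function('Y')(2113, 1053), Mul(-1, v)) = Add(Mul(18, 2113), Mul(-1, Rational(26864, 5))) = Add(38034, Rational(-26864, 5)) = Rational(163306, 5)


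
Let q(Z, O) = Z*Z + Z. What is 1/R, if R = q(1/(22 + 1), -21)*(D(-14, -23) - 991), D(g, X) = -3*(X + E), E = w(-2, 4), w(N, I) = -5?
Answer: -529/21768 ≈ -0.024302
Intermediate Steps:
E = -5
D(g, X) = 15 - 3*X (D(g, X) = -3*(X - 5) = -3*(-5 + X) = 15 - 3*X)
q(Z, O) = Z + Z² (q(Z, O) = Z² + Z = Z + Z²)
R = -21768/529 (R = ((1 + 1/(22 + 1))/(22 + 1))*((15 - 3*(-23)) - 991) = ((1 + 1/23)/23)*((15 + 69) - 991) = ((1 + 1/23)/23)*(84 - 991) = ((1/23)*(24/23))*(-907) = (24/529)*(-907) = -21768/529 ≈ -41.149)
1/R = 1/(-21768/529) = -529/21768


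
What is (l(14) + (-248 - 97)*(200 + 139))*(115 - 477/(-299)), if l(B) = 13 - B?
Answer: -4077320072/299 ≈ -1.3637e+7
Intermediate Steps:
(l(14) + (-248 - 97)*(200 + 139))*(115 - 477/(-299)) = ((13 - 1*14) + (-248 - 97)*(200 + 139))*(115 - 477/(-299)) = ((13 - 14) - 345*339)*(115 - 477*(-1/299)) = (-1 - 116955)*(115 + 477/299) = -116956*34862/299 = -4077320072/299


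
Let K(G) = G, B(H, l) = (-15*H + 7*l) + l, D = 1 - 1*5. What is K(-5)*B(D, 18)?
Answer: -1020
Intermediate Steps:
D = -4 (D = 1 - 5 = -4)
B(H, l) = -15*H + 8*l
K(-5)*B(D, 18) = -5*(-15*(-4) + 8*18) = -5*(60 + 144) = -5*204 = -1020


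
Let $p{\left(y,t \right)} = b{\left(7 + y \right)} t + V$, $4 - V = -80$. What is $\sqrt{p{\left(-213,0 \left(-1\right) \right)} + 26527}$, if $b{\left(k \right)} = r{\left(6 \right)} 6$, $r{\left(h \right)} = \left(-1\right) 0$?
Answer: $\sqrt{26611} \approx 163.13$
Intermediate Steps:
$V = 84$ ($V = 4 - -80 = 4 + 80 = 84$)
$r{\left(h \right)} = 0$
$b{\left(k \right)} = 0$ ($b{\left(k \right)} = 0 \cdot 6 = 0$)
$p{\left(y,t \right)} = 84$ ($p{\left(y,t \right)} = 0 t + 84 = 0 + 84 = 84$)
$\sqrt{p{\left(-213,0 \left(-1\right) \right)} + 26527} = \sqrt{84 + 26527} = \sqrt{26611}$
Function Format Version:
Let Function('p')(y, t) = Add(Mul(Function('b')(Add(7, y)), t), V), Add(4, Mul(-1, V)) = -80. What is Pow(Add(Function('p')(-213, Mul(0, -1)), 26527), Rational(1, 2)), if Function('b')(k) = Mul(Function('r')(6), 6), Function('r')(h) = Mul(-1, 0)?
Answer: Pow(26611, Rational(1, 2)) ≈ 163.13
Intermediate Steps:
V = 84 (V = Add(4, Mul(-1, -80)) = Add(4, 80) = 84)
Function('r')(h) = 0
Function('b')(k) = 0 (Function('b')(k) = Mul(0, 6) = 0)
Function('p')(y, t) = 84 (Function('p')(y, t) = Add(Mul(0, t), 84) = Add(0, 84) = 84)
Pow(Add(Function('p')(-213, Mul(0, -1)), 26527), Rational(1, 2)) = Pow(Add(84, 26527), Rational(1, 2)) = Pow(26611, Rational(1, 2))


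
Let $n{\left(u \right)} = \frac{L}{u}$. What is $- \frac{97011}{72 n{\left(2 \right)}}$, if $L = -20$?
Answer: $\frac{10779}{80} \approx 134.74$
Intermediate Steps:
$n{\left(u \right)} = - \frac{20}{u}$
$- \frac{97011}{72 n{\left(2 \right)}} = - \frac{97011}{72 \left(- \frac{20}{2}\right)} = - \frac{97011}{72 \left(\left(-20\right) \frac{1}{2}\right)} = - \frac{97011}{72 \left(-10\right)} = - \frac{97011}{-720} = \left(-97011\right) \left(- \frac{1}{720}\right) = \frac{10779}{80}$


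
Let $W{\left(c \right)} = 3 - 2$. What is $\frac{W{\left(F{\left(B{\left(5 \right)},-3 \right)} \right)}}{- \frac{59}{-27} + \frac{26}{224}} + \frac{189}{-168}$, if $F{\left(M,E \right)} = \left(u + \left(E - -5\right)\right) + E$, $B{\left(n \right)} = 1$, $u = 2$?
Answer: $- \frac{38439}{55672} \approx -0.69045$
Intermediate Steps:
$F{\left(M,E \right)} = 7 + 2 E$ ($F{\left(M,E \right)} = \left(2 + \left(E - -5\right)\right) + E = \left(2 + \left(E + 5\right)\right) + E = \left(2 + \left(5 + E\right)\right) + E = \left(7 + E\right) + E = 7 + 2 E$)
$W{\left(c \right)} = 1$ ($W{\left(c \right)} = 3 - 2 = 1$)
$\frac{W{\left(F{\left(B{\left(5 \right)},-3 \right)} \right)}}{- \frac{59}{-27} + \frac{26}{224}} + \frac{189}{-168} = 1 \frac{1}{- \frac{59}{-27} + \frac{26}{224}} + \frac{189}{-168} = 1 \frac{1}{\left(-59\right) \left(- \frac{1}{27}\right) + 26 \cdot \frac{1}{224}} + 189 \left(- \frac{1}{168}\right) = 1 \frac{1}{\frac{59}{27} + \frac{13}{112}} - \frac{9}{8} = 1 \frac{1}{\frac{6959}{3024}} - \frac{9}{8} = 1 \cdot \frac{3024}{6959} - \frac{9}{8} = \frac{3024}{6959} - \frac{9}{8} = - \frac{38439}{55672}$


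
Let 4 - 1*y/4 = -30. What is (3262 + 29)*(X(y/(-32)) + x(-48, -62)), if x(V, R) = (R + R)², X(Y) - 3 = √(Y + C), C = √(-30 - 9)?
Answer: 50612289 + 3291*√(-17 + 4*I*√39)/2 ≈ 5.0617e+7 + 7995.2*I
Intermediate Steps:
y = 136 (y = 16 - 4*(-30) = 16 + 120 = 136)
C = I*√39 (C = √(-39) = I*√39 ≈ 6.245*I)
X(Y) = 3 + √(Y + I*√39)
x(V, R) = 4*R² (x(V, R) = (2*R)² = 4*R²)
(3262 + 29)*(X(y/(-32)) + x(-48, -62)) = (3262 + 29)*((3 + √(136/(-32) + I*√39)) + 4*(-62)²) = 3291*((3 + √(136*(-1/32) + I*√39)) + 4*3844) = 3291*((3 + √(-17/4 + I*√39)) + 15376) = 3291*(15379 + √(-17/4 + I*√39)) = 50612289 + 3291*√(-17/4 + I*√39)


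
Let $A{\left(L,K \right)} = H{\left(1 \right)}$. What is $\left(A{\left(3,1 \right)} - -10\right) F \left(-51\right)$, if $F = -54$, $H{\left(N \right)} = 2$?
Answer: $33048$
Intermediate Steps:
$A{\left(L,K \right)} = 2$
$\left(A{\left(3,1 \right)} - -10\right) F \left(-51\right) = \left(2 - -10\right) \left(-54\right) \left(-51\right) = \left(2 + 10\right) \left(-54\right) \left(-51\right) = 12 \left(-54\right) \left(-51\right) = \left(-648\right) \left(-51\right) = 33048$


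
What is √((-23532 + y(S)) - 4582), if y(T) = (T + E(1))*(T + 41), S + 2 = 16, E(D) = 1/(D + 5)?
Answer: I*√984054/6 ≈ 165.33*I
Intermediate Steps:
E(D) = 1/(5 + D)
S = 14 (S = -2 + 16 = 14)
y(T) = (41 + T)*(⅙ + T) (y(T) = (T + 1/(5 + 1))*(T + 41) = (T + 1/6)*(41 + T) = (T + ⅙)*(41 + T) = (⅙ + T)*(41 + T) = (41 + T)*(⅙ + T))
√((-23532 + y(S)) - 4582) = √((-23532 + (41/6 + 14² + (247/6)*14)) - 4582) = √((-23532 + (41/6 + 196 + 1729/3)) - 4582) = √((-23532 + 4675/6) - 4582) = √(-136517/6 - 4582) = √(-164009/6) = I*√984054/6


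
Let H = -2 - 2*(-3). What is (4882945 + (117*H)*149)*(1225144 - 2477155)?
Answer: -6200806083447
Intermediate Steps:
H = 4 (H = -2 + 6 = 4)
(4882945 + (117*H)*149)*(1225144 - 2477155) = (4882945 + (117*4)*149)*(1225144 - 2477155) = (4882945 + 468*149)*(-1252011) = (4882945 + 69732)*(-1252011) = 4952677*(-1252011) = -6200806083447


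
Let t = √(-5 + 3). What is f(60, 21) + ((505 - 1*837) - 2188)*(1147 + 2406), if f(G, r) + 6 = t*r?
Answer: -8953566 + 21*I*√2 ≈ -8.9536e+6 + 29.698*I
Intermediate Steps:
t = I*√2 (t = √(-2) = I*√2 ≈ 1.4142*I)
f(G, r) = -6 + I*r*√2 (f(G, r) = -6 + (I*√2)*r = -6 + I*r*√2)
f(60, 21) + ((505 - 1*837) - 2188)*(1147 + 2406) = (-6 + I*21*√2) + ((505 - 1*837) - 2188)*(1147 + 2406) = (-6 + 21*I*√2) + ((505 - 837) - 2188)*3553 = (-6 + 21*I*√2) + (-332 - 2188)*3553 = (-6 + 21*I*√2) - 2520*3553 = (-6 + 21*I*√2) - 8953560 = -8953566 + 21*I*√2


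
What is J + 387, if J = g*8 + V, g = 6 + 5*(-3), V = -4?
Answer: 311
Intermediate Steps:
g = -9 (g = 6 - 15 = -9)
J = -76 (J = -9*8 - 4 = -72 - 4 = -76)
J + 387 = -76 + 387 = 311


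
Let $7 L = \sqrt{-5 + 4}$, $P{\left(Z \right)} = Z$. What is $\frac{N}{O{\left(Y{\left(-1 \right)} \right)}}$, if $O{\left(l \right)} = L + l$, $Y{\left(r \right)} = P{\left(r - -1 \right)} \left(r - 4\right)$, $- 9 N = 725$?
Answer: $\frac{5075 i}{9} \approx 563.89 i$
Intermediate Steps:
$N = - \frac{725}{9}$ ($N = \left(- \frac{1}{9}\right) 725 = - \frac{725}{9} \approx -80.556$)
$L = \frac{i}{7}$ ($L = \frac{\sqrt{-5 + 4}}{7} = \frac{\sqrt{-1}}{7} = \frac{i}{7} \approx 0.14286 i$)
$Y{\left(r \right)} = \left(1 + r\right) \left(-4 + r\right)$ ($Y{\left(r \right)} = \left(r - -1\right) \left(r - 4\right) = \left(r + 1\right) \left(-4 + r\right) = \left(1 + r\right) \left(-4 + r\right)$)
$O{\left(l \right)} = l + \frac{i}{7}$ ($O{\left(l \right)} = \frac{i}{7} + l = l + \frac{i}{7}$)
$\frac{N}{O{\left(Y{\left(-1 \right)} \right)}} = - \frac{725}{9 \left(\left(1 - 1\right) \left(-4 - 1\right) + \frac{i}{7}\right)} = - \frac{725}{9 \left(0 \left(-5\right) + \frac{i}{7}\right)} = - \frac{725}{9 \left(0 + \frac{i}{7}\right)} = - \frac{725}{9 \frac{i}{7}} = - \frac{725 \left(- 7 i\right)}{9} = \frac{5075 i}{9}$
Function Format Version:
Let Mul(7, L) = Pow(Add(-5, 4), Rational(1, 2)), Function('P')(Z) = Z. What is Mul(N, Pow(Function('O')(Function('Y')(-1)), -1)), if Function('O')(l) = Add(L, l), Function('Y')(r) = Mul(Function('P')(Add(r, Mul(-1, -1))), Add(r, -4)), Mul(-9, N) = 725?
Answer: Mul(Rational(5075, 9), I) ≈ Mul(563.89, I)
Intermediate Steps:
N = Rational(-725, 9) (N = Mul(Rational(-1, 9), 725) = Rational(-725, 9) ≈ -80.556)
L = Mul(Rational(1, 7), I) (L = Mul(Rational(1, 7), Pow(Add(-5, 4), Rational(1, 2))) = Mul(Rational(1, 7), Pow(-1, Rational(1, 2))) = Mul(Rational(1, 7), I) ≈ Mul(0.14286, I))
Function('Y')(r) = Mul(Add(1, r), Add(-4, r)) (Function('Y')(r) = Mul(Add(r, Mul(-1, -1)), Add(r, -4)) = Mul(Add(r, 1), Add(-4, r)) = Mul(Add(1, r), Add(-4, r)))
Function('O')(l) = Add(l, Mul(Rational(1, 7), I)) (Function('O')(l) = Add(Mul(Rational(1, 7), I), l) = Add(l, Mul(Rational(1, 7), I)))
Mul(N, Pow(Function('O')(Function('Y')(-1)), -1)) = Mul(Rational(-725, 9), Pow(Add(Mul(Add(1, -1), Add(-4, -1)), Mul(Rational(1, 7), I)), -1)) = Mul(Rational(-725, 9), Pow(Add(Mul(0, -5), Mul(Rational(1, 7), I)), -1)) = Mul(Rational(-725, 9), Pow(Add(0, Mul(Rational(1, 7), I)), -1)) = Mul(Rational(-725, 9), Pow(Mul(Rational(1, 7), I), -1)) = Mul(Rational(-725, 9), Mul(-7, I)) = Mul(Rational(5075, 9), I)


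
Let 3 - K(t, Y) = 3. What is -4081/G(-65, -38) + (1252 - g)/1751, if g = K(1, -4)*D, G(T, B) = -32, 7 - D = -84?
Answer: 7185895/56032 ≈ 128.25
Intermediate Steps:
D = 91 (D = 7 - 1*(-84) = 7 + 84 = 91)
K(t, Y) = 0 (K(t, Y) = 3 - 1*3 = 3 - 3 = 0)
g = 0 (g = 0*91 = 0)
-4081/G(-65, -38) + (1252 - g)/1751 = -4081/(-32) + (1252 - 1*0)/1751 = -4081*(-1/32) + (1252 + 0)*(1/1751) = 4081/32 + 1252*(1/1751) = 4081/32 + 1252/1751 = 7185895/56032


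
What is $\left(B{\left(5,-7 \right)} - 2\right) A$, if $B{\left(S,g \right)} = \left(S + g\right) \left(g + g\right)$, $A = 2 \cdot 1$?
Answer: $52$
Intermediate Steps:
$A = 2$
$B{\left(S,g \right)} = 2 g \left(S + g\right)$ ($B{\left(S,g \right)} = \left(S + g\right) 2 g = 2 g \left(S + g\right)$)
$\left(B{\left(5,-7 \right)} - 2\right) A = \left(2 \left(-7\right) \left(5 - 7\right) - 2\right) 2 = \left(2 \left(-7\right) \left(-2\right) - 2\right) 2 = \left(28 - 2\right) 2 = 26 \cdot 2 = 52$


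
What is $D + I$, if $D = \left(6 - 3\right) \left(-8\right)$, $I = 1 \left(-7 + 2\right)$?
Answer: $-29$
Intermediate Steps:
$I = -5$ ($I = 1 \left(-5\right) = -5$)
$D = -24$ ($D = 3 \left(-8\right) = -24$)
$D + I = -24 - 5 = -29$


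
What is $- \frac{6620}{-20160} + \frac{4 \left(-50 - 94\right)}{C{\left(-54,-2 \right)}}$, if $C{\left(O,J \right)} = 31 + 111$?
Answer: $- \frac{266803}{71568} \approx -3.728$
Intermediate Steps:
$C{\left(O,J \right)} = 142$
$- \frac{6620}{-20160} + \frac{4 \left(-50 - 94\right)}{C{\left(-54,-2 \right)}} = - \frac{6620}{-20160} + \frac{4 \left(-50 - 94\right)}{142} = \left(-6620\right) \left(- \frac{1}{20160}\right) + 4 \left(-144\right) \frac{1}{142} = \frac{331}{1008} - \frac{288}{71} = - \frac{266803}{71568}$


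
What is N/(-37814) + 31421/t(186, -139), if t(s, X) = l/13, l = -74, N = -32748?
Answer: -208696955/37814 ≈ -5519.0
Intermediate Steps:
t(s, X) = -74/13
N/(-37814) + 31421/t(186, -139) = -32748/(-37814) + 31421/(-74/13) = -32748*(-1/37814) + 31421*(-13/74) = 16374/18907 - 408473/74 = -208696955/37814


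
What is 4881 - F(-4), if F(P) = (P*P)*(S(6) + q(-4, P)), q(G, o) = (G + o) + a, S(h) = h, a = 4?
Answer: 4849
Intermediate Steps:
q(G, o) = 4 + G + o (q(G, o) = (G + o) + 4 = 4 + G + o)
F(P) = P²*(6 + P) (F(P) = (P*P)*(6 + (4 - 4 + P)) = P²*(6 + P))
4881 - F(-4) = 4881 - (-4)²*(6 - 4) = 4881 - 16*2 = 4881 - 1*32 = 4881 - 32 = 4849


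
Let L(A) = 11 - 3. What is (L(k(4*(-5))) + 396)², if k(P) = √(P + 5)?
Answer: 163216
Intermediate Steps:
k(P) = √(5 + P)
L(A) = 8
(L(k(4*(-5))) + 396)² = (8 + 396)² = 404² = 163216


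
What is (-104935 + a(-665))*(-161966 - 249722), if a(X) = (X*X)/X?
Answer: 43474252800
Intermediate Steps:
a(X) = X (a(X) = X**2/X = X)
(-104935 + a(-665))*(-161966 - 249722) = (-104935 - 665)*(-161966 - 249722) = -105600*(-411688) = 43474252800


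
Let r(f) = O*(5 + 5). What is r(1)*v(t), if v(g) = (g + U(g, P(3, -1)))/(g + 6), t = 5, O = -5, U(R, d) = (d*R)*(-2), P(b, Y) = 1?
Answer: 250/11 ≈ 22.727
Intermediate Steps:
U(R, d) = -2*R*d (U(R, d) = (R*d)*(-2) = -2*R*d)
v(g) = -g/(6 + g) (v(g) = (g - 2*g*1)/(g + 6) = (g - 2*g)/(6 + g) = (-g)/(6 + g) = -g/(6 + g))
r(f) = -50 (r(f) = -5*(5 + 5) = -5*10 = -50)
r(1)*v(t) = -(-50)*5/(6 + 5) = -(-50)*5/11 = -50*(-5/11) = 250/11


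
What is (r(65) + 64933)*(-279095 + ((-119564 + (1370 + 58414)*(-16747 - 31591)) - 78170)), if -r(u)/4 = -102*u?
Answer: -264328052777913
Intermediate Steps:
r(u) = 408*u (r(u) = -(-408)*u = 408*u)
(r(65) + 64933)*(-279095 + ((-119564 + (1370 + 58414)*(-16747 - 31591)) - 78170)) = (408*65 + 64933)*(-279095 + ((-119564 + (1370 + 58414)*(-16747 - 31591)) - 78170)) = (26520 + 64933)*(-279095 + ((-119564 + 59784*(-48338)) - 78170)) = 91453*(-279095 + ((-119564 - 2889838992) - 78170)) = 91453*(-279095 + (-2889958556 - 78170)) = 91453*(-279095 - 2890036726) = 91453*(-2890315821) = -264328052777913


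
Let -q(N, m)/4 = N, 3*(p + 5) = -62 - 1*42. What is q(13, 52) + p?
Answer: -275/3 ≈ -91.667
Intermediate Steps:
p = -119/3 (p = -5 + (-62 - 1*42)/3 = -5 + (-62 - 42)/3 = -5 + (⅓)*(-104) = -5 - 104/3 = -119/3 ≈ -39.667)
q(N, m) = -4*N
q(13, 52) + p = -4*13 - 119/3 = -52 - 119/3 = -275/3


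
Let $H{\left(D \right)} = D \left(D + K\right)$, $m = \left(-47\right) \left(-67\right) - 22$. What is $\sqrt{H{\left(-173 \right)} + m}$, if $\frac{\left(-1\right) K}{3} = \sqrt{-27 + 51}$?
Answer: $\sqrt{33056 + 1038 \sqrt{6}} \approx 188.68$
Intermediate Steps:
$K = - 6 \sqrt{6}$ ($K = - 3 \sqrt{-27 + 51} = - 3 \sqrt{24} = - 3 \cdot 2 \sqrt{6} = - 6 \sqrt{6} \approx -14.697$)
$m = 3127$ ($m = 3149 - 22 = 3127$)
$H{\left(D \right)} = D \left(D - 6 \sqrt{6}\right)$
$\sqrt{H{\left(-173 \right)} + m} = \sqrt{- 173 \left(-173 - 6 \sqrt{6}\right) + 3127} = \sqrt{\left(29929 + 1038 \sqrt{6}\right) + 3127} = \sqrt{33056 + 1038 \sqrt{6}}$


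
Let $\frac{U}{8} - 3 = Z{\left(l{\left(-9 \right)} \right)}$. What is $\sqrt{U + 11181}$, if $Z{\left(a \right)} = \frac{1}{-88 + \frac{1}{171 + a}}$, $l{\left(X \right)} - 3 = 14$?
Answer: $\frac{\sqrt{3066456982373}}{16543} \approx 105.85$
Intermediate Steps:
$l{\left(X \right)} = 17$ ($l{\left(X \right)} = 3 + 14 = 17$)
$U = \frac{395528}{16543}$ ($U = 24 + 8 \frac{-171 - 17}{15047 + 88 \cdot 17} = 24 + 8 \frac{-171 - 17}{15047 + 1496} = 24 + 8 \cdot \frac{1}{16543} \left(-188\right) = 24 + 8 \left(- \frac{188}{16543}\right) = 24 - \frac{1504}{16543} = \frac{395528}{16543} \approx 23.909$)
$\sqrt{U + 11181} = \sqrt{\frac{395528}{16543} + 11181} = \sqrt{\frac{185362811}{16543}} = \frac{\sqrt{3066456982373}}{16543}$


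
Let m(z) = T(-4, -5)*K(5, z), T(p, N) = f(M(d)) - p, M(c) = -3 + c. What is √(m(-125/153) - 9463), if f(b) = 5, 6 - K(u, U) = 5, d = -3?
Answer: I*√9454 ≈ 97.232*I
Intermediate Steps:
K(u, U) = 1 (K(u, U) = 6 - 1*5 = 6 - 5 = 1)
T(p, N) = 5 - p
m(z) = 9 (m(z) = (5 - 1*(-4))*1 = (5 + 4)*1 = 9*1 = 9)
√(m(-125/153) - 9463) = √(9 - 9463) = √(-9454) = I*√9454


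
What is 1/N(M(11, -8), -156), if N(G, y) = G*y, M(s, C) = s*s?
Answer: -1/18876 ≈ -5.2977e-5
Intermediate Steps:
M(s, C) = s²
1/N(M(11, -8), -156) = 1/(11²*(-156)) = 1/(121*(-156)) = 1/(-18876) = -1/18876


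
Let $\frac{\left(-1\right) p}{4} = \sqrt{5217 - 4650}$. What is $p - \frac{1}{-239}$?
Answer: $\frac{1}{239} - 36 \sqrt{7} \approx -95.243$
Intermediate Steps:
$p = - 36 \sqrt{7}$ ($p = - 4 \sqrt{5217 - 4650} = - 4 \sqrt{567} = - 4 \cdot 9 \sqrt{7} = - 36 \sqrt{7} \approx -95.247$)
$p - \frac{1}{-239} = - 36 \sqrt{7} - \frac{1}{-239} = - 36 \sqrt{7} - - \frac{1}{239} = - 36 \sqrt{7} + \frac{1}{239} = \frac{1}{239} - 36 \sqrt{7}$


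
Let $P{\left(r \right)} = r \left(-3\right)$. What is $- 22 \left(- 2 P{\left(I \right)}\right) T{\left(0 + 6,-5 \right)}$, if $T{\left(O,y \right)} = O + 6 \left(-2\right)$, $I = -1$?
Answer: $-792$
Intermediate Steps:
$T{\left(O,y \right)} = -12 + O$ ($T{\left(O,y \right)} = O - 12 = -12 + O$)
$P{\left(r \right)} = - 3 r$
$- 22 \left(- 2 P{\left(I \right)}\right) T{\left(0 + 6,-5 \right)} = - 22 \left(- 2 \left(\left(-3\right) \left(-1\right)\right)\right) \left(-12 + \left(0 + 6\right)\right) = - 22 \left(\left(-2\right) 3\right) \left(-12 + 6\right) = \left(-22\right) \left(-6\right) \left(-6\right) = 132 \left(-6\right) = -792$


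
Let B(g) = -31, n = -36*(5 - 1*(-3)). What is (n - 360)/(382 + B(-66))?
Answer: -24/13 ≈ -1.8462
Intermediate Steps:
n = -288 (n = -36*(5 + 3) = -36*8 = -288)
(n - 360)/(382 + B(-66)) = (-288 - 360)/(382 - 31) = -648/351 = -648*1/351 = -24/13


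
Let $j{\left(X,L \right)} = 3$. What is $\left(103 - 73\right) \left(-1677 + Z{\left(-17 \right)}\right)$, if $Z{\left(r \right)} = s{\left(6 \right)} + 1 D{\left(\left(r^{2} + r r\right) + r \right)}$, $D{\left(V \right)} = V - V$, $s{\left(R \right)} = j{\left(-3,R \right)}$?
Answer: $-50220$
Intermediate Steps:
$s{\left(R \right)} = 3$
$D{\left(V \right)} = 0$
$Z{\left(r \right)} = 3$ ($Z{\left(r \right)} = 3 + 1 \cdot 0 = 3 + 0 = 3$)
$\left(103 - 73\right) \left(-1677 + Z{\left(-17 \right)}\right) = \left(103 - 73\right) \left(-1677 + 3\right) = 30 \left(-1674\right) = -50220$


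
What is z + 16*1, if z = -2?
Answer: 14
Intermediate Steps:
z + 16*1 = -2 + 16*1 = -2 + 16 = 14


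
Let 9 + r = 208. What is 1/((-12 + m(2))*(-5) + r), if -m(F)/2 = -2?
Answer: 1/239 ≈ 0.0041841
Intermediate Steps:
r = 199 (r = -9 + 208 = 199)
m(F) = 4 (m(F) = -2*(-2) = 4)
1/((-12 + m(2))*(-5) + r) = 1/((-12 + 4)*(-5) + 199) = 1/(-8*(-5) + 199) = 1/(40 + 199) = 1/239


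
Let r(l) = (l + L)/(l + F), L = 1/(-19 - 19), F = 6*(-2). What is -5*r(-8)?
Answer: -305/152 ≈ -2.0066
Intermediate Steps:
F = -12
L = -1/38 (L = 1/(-38) = -1/38 ≈ -0.026316)
r(l) = (-1/38 + l)/(-12 + l) (r(l) = (l - 1/38)/(l - 12) = (-1/38 + l)/(-12 + l))
-5*r(-8) = -5*(-1/38 - 8)/(-12 - 8) = -5*(-305)/((-20)*38) = -(-1)*(-305)/(4*38) = -5*61/152 = -305/152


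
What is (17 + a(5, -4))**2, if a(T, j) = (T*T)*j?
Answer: 6889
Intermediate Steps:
a(T, j) = j*T**2 (a(T, j) = T**2*j = j*T**2)
(17 + a(5, -4))**2 = (17 - 4*5**2)**2 = (17 - 4*25)**2 = (17 - 100)**2 = (-83)**2 = 6889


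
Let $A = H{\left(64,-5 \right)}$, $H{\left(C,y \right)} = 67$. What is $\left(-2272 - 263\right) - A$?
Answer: $-2602$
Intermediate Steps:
$A = 67$
$\left(-2272 - 263\right) - A = \left(-2272 - 263\right) - 67 = -2535 - 67 = -2602$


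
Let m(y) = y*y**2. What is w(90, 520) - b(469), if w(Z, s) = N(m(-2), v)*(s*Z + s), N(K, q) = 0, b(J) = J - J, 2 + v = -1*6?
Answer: 0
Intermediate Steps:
m(y) = y**3
v = -8 (v = -2 - 1*6 = -2 - 6 = -8)
b(J) = 0
w(Z, s) = 0 (w(Z, s) = 0*(s*Z + s) = 0*(Z*s + s) = 0*(s + Z*s) = 0)
w(90, 520) - b(469) = 0 - 1*0 = 0 + 0 = 0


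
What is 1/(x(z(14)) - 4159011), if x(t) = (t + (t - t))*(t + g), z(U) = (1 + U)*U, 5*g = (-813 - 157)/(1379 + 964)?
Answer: -781/3213759071 ≈ -2.4302e-7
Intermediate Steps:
g = -194/2343 (g = ((-813 - 157)/(1379 + 964))/5 = (-970/2343)/5 = (-970*1/2343)/5 = (⅕)*(-970/2343) = -194/2343 ≈ -0.082800)
z(U) = U*(1 + U)
x(t) = t*(-194/2343 + t) (x(t) = (t + (t - t))*(t - 194/2343) = (t + 0)*(-194/2343 + t) = t*(-194/2343 + t))
1/(x(z(14)) - 4159011) = 1/((14*(1 + 14))*(-194 + 2343*(14*(1 + 14)))/2343 - 4159011) = 1/((14*15)*(-194 + 2343*(14*15))/2343 - 4159011) = 1/((1/2343)*210*(-194 + 2343*210) - 4159011) = 1/((1/2343)*210*(-194 + 492030) - 4159011) = 1/((1/2343)*210*491836 - 4159011) = 1/(34428520/781 - 4159011) = 1/(-3213759071/781) = -781/3213759071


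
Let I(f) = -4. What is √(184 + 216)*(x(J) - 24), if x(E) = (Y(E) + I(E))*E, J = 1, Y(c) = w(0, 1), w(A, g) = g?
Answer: -540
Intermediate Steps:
Y(c) = 1
x(E) = -3*E (x(E) = (1 - 4)*E = -3*E)
√(184 + 216)*(x(J) - 24) = √(184 + 216)*(-3*1 - 24) = √400*(-3 - 24) = 20*(-27) = -540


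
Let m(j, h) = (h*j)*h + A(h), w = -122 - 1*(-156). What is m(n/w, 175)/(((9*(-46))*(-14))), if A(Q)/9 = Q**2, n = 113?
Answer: 1833125/28152 ≈ 65.115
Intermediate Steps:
w = 34 (w = -122 + 156 = 34)
A(Q) = 9*Q**2
m(j, h) = 9*h**2 + j*h**2 (m(j, h) = (h*j)*h + 9*h**2 = j*h**2 + 9*h**2 = 9*h**2 + j*h**2)
m(n/w, 175)/(((9*(-46))*(-14))) = (175**2*(9 + 113/34))/(((9*(-46))*(-14))) = (30625*(9 + 113*(1/34)))/((-414*(-14))) = (30625*(9 + 113/34))/5796 = (30625*(419/34))*(1/5796) = (12831875/34)*(1/5796) = 1833125/28152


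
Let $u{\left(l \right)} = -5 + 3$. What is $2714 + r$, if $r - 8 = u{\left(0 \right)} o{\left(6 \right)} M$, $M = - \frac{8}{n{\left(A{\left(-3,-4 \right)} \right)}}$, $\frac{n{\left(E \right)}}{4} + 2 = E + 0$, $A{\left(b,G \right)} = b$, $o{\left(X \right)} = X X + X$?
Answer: $\frac{13442}{5} \approx 2688.4$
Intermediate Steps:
$o{\left(X \right)} = X + X^{2}$ ($o{\left(X \right)} = X^{2} + X = X + X^{2}$)
$u{\left(l \right)} = -2$
$n{\left(E \right)} = -8 + 4 E$ ($n{\left(E \right)} = -8 + 4 \left(E + 0\right) = -8 + 4 E$)
$M = \frac{2}{5}$ ($M = - \frac{8}{-8 + 4 \left(-3\right)} = - \frac{8}{-8 - 12} = - \frac{8}{-20} = \left(-8\right) \left(- \frac{1}{20}\right) = \frac{2}{5} \approx 0.4$)
$r = - \frac{128}{5}$ ($r = 8 + - 2 \cdot 6 \left(1 + 6\right) \frac{2}{5} = 8 + - 2 \cdot 6 \cdot 7 \cdot \frac{2}{5} = 8 + \left(-2\right) 42 \cdot \frac{2}{5} = 8 - \frac{168}{5} = - \frac{128}{5} \approx -25.6$)
$2714 + r = 2714 - \frac{128}{5} = \frac{13442}{5}$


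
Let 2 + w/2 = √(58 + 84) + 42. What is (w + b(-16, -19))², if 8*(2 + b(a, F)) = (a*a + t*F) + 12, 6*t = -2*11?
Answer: 8650393/576 + 2885*√142/6 ≈ 20748.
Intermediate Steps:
t = -11/3 (t = (-2*11)/6 = (⅙)*(-22) = -11/3 ≈ -3.6667)
b(a, F) = -½ - 11*F/24 + a²/8 (b(a, F) = -2 + ((a*a - 11*F/3) + 12)/8 = -2 + ((a² - 11*F/3) + 12)/8 = -2 + (12 + a² - 11*F/3)/8 = -2 + (3/2 - 11*F/24 + a²/8) = -½ - 11*F/24 + a²/8)
w = 80 + 2*√142 (w = -4 + 2*(√(58 + 84) + 42) = -4 + 2*(√142 + 42) = -4 + 2*(42 + √142) = -4 + (84 + 2*√142) = 80 + 2*√142 ≈ 103.83)
(w + b(-16, -19))² = ((80 + 2*√142) + (-½ - 11/24*(-19) + (⅛)*(-16)²))² = ((80 + 2*√142) + (-½ + 209/24 + (⅛)*256))² = ((80 + 2*√142) + (-½ + 209/24 + 32))² = ((80 + 2*√142) + 965/24)² = (2885/24 + 2*√142)²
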